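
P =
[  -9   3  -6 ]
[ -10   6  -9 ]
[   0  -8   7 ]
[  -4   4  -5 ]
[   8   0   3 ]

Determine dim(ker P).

Row reduce to echelon form.
R2 ← R2 − (10/9)·R1: [0, 8/3, -7/3]
R4 ← R4 − (4/9)·R1: [0, 8/3, -7/3]
R5 ← R5 + (8/9)·R1: [0, 8/3, -7/3]
R3 ← R3 + (3)·R2: [0, 0, 0]
R4 ← R4 − R2: [0, 0, 0]
R5 ← R5 − R2: [0, 0, 0]
2 nonzero rows, so rank(P) = 2.
P has 3 columns; by rank–nullity, nullity = 3 − 2 = 1.

1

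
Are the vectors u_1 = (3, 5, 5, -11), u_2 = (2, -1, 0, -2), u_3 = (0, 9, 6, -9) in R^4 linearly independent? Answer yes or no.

Form the matrix with these vectors as rows and row reduce.
R2 ← R2 − (2/3)·R1: [0, -13/3, -10/3, 16/3]
R3 ← R3 + (27/13)·R2: [0, 0, -12/13, 27/13]
3 nonzero rows, so the 3 vectors span a space of dimension 3.
Since 3 = 3, the vectors are linearly independent.

yes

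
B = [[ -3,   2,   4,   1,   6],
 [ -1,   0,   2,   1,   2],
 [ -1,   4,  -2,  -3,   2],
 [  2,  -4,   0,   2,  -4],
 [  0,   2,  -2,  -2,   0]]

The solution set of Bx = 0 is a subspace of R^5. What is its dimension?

Row reduce to echelon form.
R2 ← R2 − (1/3)·R1: [0, -2/3, 2/3, 2/3, 0]
R3 ← R3 − (1/3)·R1: [0, 10/3, -10/3, -10/3, 0]
R4 ← R4 + (2/3)·R1: [0, -8/3, 8/3, 8/3, 0]
R3 ← R3 + (5)·R2: [0, 0, 0, 0, 0]
R4 ← R4 − (4)·R2: [0, 0, 0, 0, 0]
R5 ← R5 + (3)·R2: [0, 0, 0, 0, 0]
2 nonzero rows, so rank(B) = 2.
B has 5 columns; by rank–nullity, nullity = 5 − 2 = 3.

3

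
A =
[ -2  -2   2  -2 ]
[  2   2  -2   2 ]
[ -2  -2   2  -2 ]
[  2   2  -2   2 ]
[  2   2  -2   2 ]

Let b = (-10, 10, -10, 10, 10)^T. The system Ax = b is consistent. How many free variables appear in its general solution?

Row reduce the augmented matrix [A | b].
R2 ← R2 + R1: [0, 0, 0, 0, 0]
R3 ← R3 − R1: [0, 0, 0, 0, 0]
R4 ← R4 + R1: [0, 0, 0, 0, 0]
R5 ← R5 + R1: [0, 0, 0, 0, 0]
The echelon form has 1 nonzero rows, and every pivot lies in the first 4 columns, so rank(A) = rank([A|b]) = 1.
The system is consistent.
Free variables = (unknowns) − (rank) = 4 − 1 = 3.

3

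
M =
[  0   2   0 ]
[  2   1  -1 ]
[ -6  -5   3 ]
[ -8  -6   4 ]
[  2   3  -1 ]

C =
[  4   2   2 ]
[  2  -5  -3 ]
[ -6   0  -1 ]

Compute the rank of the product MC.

First compute MC:
[[  4, -10,  -6],
 [ 16,  -1,   2],
 [-52,  13,   0],
 [-68,  14,  -2],
 [ 20, -11,  -4]]
Now row reduce the product.
R2 ← R2 − (4)·R1: [0, 39, 26]
R3 ← R3 + (13)·R1: [0, -117, -78]
R4 ← R4 + (17)·R1: [0, -156, -104]
R5 ← R5 − (5)·R1: [0, 39, 26]
R3 ← R3 + (3)·R2: [0, 0, 0]
R4 ← R4 + (4)·R2: [0, 0, 0]
R5 ← R5 − R2: [0, 0, 0]
2 nonzero rows, so rank(MC) = 2.

2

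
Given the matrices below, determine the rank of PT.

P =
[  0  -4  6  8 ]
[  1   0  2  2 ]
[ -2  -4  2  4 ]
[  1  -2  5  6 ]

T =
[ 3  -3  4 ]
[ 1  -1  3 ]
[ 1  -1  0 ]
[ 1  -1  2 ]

2

First compute PT:
[[ 10, -10,   4],
 [  7,  -7,   8],
 [ -4,   4, -12],
 [ 12, -12,  10]]
Now row reduce the product.
R2 ← R2 − (7/10)·R1: [0, 0, 26/5]
R3 ← R3 + (2/5)·R1: [0, 0, -52/5]
R4 ← R4 − (6/5)·R1: [0, 0, 26/5]
R3 ← R3 + (2)·R2: [0, 0, 0]
R4 ← R4 − R2: [0, 0, 0]
2 nonzero rows, so rank(PT) = 2.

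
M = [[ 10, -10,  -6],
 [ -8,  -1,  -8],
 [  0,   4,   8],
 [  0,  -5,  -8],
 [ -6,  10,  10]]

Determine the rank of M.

3

Row reduce to echelon form.
R2 ← R2 + (4/5)·R1: [0, -9, -64/5]
R5 ← R5 + (3/5)·R1: [0, 4, 32/5]
R3 ← R3 + (4/9)·R2: [0, 0, 104/45]
R4 ← R4 − (5/9)·R2: [0, 0, -8/9]
R5 ← R5 + (4/9)·R2: [0, 0, 32/45]
R4 ← R4 + (5/13)·R3: [0, 0, 0]
R5 ← R5 − (4/13)·R3: [0, 0, 0]
Echelon form has 3 nonzero rows, so rank(M) = 3.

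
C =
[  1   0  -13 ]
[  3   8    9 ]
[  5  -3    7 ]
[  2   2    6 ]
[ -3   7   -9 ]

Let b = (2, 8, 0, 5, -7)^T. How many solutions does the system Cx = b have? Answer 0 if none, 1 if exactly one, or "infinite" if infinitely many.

Row reduce the augmented matrix [C | b].
R2 ← R2 − (3)·R1: [0, 8, 48, 2]
R3 ← R3 − (5)·R1: [0, -3, 72, -10]
R4 ← R4 − (2)·R1: [0, 2, 32, 1]
R5 ← R5 + (3)·R1: [0, 7, -48, -1]
R3 ← R3 + (3/8)·R2: [0, 0, 90, -37/4]
R4 ← R4 − (1/4)·R2: [0, 0, 20, 1/2]
R5 ← R5 − (7/8)·R2: [0, 0, -90, -11/4]
R4 ← R4 − (2/9)·R3: [0, 0, 0, 23/9]
R5 ← R5 + R3: [0, 0, 0, -12]
R5 ← R5 + (108/23)·R4: [0, 0, 0, 0]
The echelon form has 4 nonzero rows; the last pivot sits in the augmented column, so rank(C) = 3 but rank([C|b]) = 4.
Since the ranks differ, the system is inconsistent.
It has no solutions.

0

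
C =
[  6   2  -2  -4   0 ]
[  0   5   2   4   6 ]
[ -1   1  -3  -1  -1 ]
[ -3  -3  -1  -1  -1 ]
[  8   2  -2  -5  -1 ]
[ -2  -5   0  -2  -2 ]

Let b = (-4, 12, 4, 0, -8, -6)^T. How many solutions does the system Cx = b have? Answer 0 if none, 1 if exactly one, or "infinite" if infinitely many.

infinite

Row reduce the augmented matrix [C | b].
R3 ← R3 + (1/6)·R1: [0, 4/3, -10/3, -5/3, -1, 10/3]
R4 ← R4 + (1/2)·R1: [0, -2, -2, -3, -1, -2]
R5 ← R5 − (4/3)·R1: [0, -2/3, 2/3, 1/3, -1, -8/3]
R6 ← R6 + (1/3)·R1: [0, -13/3, -2/3, -10/3, -2, -22/3]
R3 ← R3 − (4/15)·R2: [0, 0, -58/15, -41/15, -13/5, 2/15]
R4 ← R4 + (2/5)·R2: [0, 0, -6/5, -7/5, 7/5, 14/5]
R5 ← R5 + (2/15)·R2: [0, 0, 14/15, 13/15, -1/5, -16/15]
R6 ← R6 + (13/15)·R2: [0, 0, 16/15, 2/15, 16/5, 46/15]
R4 ← R4 − (9/29)·R3: [0, 0, 0, -16/29, 64/29, 80/29]
R5 ← R5 + (7/29)·R3: [0, 0, 0, 6/29, -24/29, -30/29]
R6 ← R6 + (8/29)·R3: [0, 0, 0, -18/29, 72/29, 90/29]
R5 ← R5 + (3/8)·R4: [0, 0, 0, 0, 0, 0]
R6 ← R6 − (9/8)·R4: [0, 0, 0, 0, 0, 0]
The echelon form has 4 nonzero rows, and every pivot lies in the first 5 columns, so rank(C) = rank([C|b]) = 4.
The system is consistent.
rank = 4 < 5 unknowns, so there are infinitely many solutions.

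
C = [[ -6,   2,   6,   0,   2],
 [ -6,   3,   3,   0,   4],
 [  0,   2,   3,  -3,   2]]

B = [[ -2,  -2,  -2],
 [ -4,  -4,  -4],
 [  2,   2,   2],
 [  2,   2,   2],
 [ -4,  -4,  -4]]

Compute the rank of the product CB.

1

First compute CB:
[[  8,   8,   8],
 [-10, -10, -10],
 [-16, -16, -16]]
Now row reduce the product.
R2 ← R2 + (5/4)·R1: [0, 0, 0]
R3 ← R3 + (2)·R1: [0, 0, 0]
1 nonzero row, so rank(CB) = 1.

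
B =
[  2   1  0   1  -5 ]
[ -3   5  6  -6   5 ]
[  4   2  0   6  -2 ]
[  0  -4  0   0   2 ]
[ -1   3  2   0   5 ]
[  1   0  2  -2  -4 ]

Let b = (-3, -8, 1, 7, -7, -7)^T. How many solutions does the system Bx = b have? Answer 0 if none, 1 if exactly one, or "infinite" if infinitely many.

0

Row reduce the augmented matrix [B | b].
R2 ← R2 + (3/2)·R1: [0, 13/2, 6, -9/2, -5/2, -25/2]
R3 ← R3 − (2)·R1: [0, 0, 0, 4, 8, 7]
R5 ← R5 + (1/2)·R1: [0, 7/2, 2, 1/2, 5/2, -17/2]
R6 ← R6 − (1/2)·R1: [0, -1/2, 2, -5/2, -3/2, -11/2]
R4 ← R4 + (8/13)·R2: [0, 0, 48/13, -36/13, 6/13, -9/13]
R5 ← R5 − (7/13)·R2: [0, 0, -16/13, 38/13, 50/13, -23/13]
R6 ← R6 + (1/13)·R2: [0, 0, 32/13, -37/13, -22/13, -84/13]
Swap R3 ↔ R4
R5 ← R5 + (1/3)·R3: [0, 0, 0, 2, 4, -2]
R6 ← R6 − (2/3)·R3: [0, 0, 0, -1, -2, -6]
R5 ← R5 − (1/2)·R4: [0, 0, 0, 0, 0, -11/2]
R6 ← R6 + (1/4)·R4: [0, 0, 0, 0, 0, -17/4]
R6 ← R6 − (17/22)·R5: [0, 0, 0, 0, 0, 0]
The echelon form has 5 nonzero rows; the last pivot sits in the augmented column, so rank(B) = 4 but rank([B|b]) = 5.
Since the ranks differ, the system is inconsistent.
It has no solutions.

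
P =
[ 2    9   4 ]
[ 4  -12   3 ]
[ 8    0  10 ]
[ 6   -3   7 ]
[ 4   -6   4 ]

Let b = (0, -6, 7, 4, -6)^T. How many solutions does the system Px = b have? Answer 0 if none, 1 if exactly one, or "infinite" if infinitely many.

Row reduce the augmented matrix [P | b].
R2 ← R2 − (2)·R1: [0, -30, -5, -6]
R3 ← R3 − (4)·R1: [0, -36, -6, 7]
R4 ← R4 − (3)·R1: [0, -30, -5, 4]
R5 ← R5 − (2)·R1: [0, -24, -4, -6]
R3 ← R3 − (6/5)·R2: [0, 0, 0, 71/5]
R4 ← R4 − R2: [0, 0, 0, 10]
R5 ← R5 − (4/5)·R2: [0, 0, 0, -6/5]
R4 ← R4 − (50/71)·R3: [0, 0, 0, 0]
R5 ← R5 + (6/71)·R3: [0, 0, 0, 0]
The echelon form has 3 nonzero rows; the last pivot sits in the augmented column, so rank(P) = 2 but rank([P|b]) = 3.
Since the ranks differ, the system is inconsistent.
It has no solutions.

0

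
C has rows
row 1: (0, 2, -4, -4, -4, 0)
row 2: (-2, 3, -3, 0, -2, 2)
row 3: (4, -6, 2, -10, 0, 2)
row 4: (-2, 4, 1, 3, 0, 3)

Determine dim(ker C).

Row reduce to echelon form.
Swap R1 ↔ R2
R3 ← R3 + (2)·R1: [0, 0, -4, -10, -4, 6]
R4 ← R4 − R1: [0, 1, 4, 3, 2, 1]
R4 ← R4 − (1/2)·R2: [0, 0, 6, 5, 4, 1]
R4 ← R4 + (3/2)·R3: [0, 0, 0, -10, -2, 10]
4 nonzero rows, so rank(C) = 4.
C has 6 columns; by rank–nullity, nullity = 6 − 4 = 2.

2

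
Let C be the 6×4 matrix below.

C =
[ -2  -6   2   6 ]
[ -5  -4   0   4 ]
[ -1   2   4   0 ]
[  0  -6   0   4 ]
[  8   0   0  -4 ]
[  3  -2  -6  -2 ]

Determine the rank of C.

Row reduce to echelon form.
R2 ← R2 − (5/2)·R1: [0, 11, -5, -11]
R3 ← R3 − (1/2)·R1: [0, 5, 3, -3]
R5 ← R5 + (4)·R1: [0, -24, 8, 20]
R6 ← R6 + (3/2)·R1: [0, -11, -3, 7]
R3 ← R3 − (5/11)·R2: [0, 0, 58/11, 2]
R4 ← R4 + (6/11)·R2: [0, 0, -30/11, -2]
R5 ← R5 + (24/11)·R2: [0, 0, -32/11, -4]
R6 ← R6 + R2: [0, 0, -8, -4]
R4 ← R4 + (15/29)·R3: [0, 0, 0, -28/29]
R5 ← R5 + (16/29)·R3: [0, 0, 0, -84/29]
R6 ← R6 + (44/29)·R3: [0, 0, 0, -28/29]
R5 ← R5 − (3)·R4: [0, 0, 0, 0]
R6 ← R6 − R4: [0, 0, 0, 0]
Echelon form has 4 nonzero rows, so rank(C) = 4.

4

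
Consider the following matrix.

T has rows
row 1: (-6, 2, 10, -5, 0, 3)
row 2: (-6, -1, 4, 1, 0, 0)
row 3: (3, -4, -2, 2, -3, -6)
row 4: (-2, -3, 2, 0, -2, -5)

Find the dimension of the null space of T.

Row reduce to echelon form.
R2 ← R2 − R1: [0, -3, -6, 6, 0, -3]
R3 ← R3 + (1/2)·R1: [0, -3, 3, -1/2, -3, -9/2]
R4 ← R4 − (1/3)·R1: [0, -11/3, -4/3, 5/3, -2, -6]
R3 ← R3 − R2: [0, 0, 9, -13/2, -3, -3/2]
R4 ← R4 − (11/9)·R2: [0, 0, 6, -17/3, -2, -7/3]
R4 ← R4 − (2/3)·R3: [0, 0, 0, -4/3, 0, -4/3]
4 nonzero rows, so rank(T) = 4.
T has 6 columns; by rank–nullity, nullity = 6 − 4 = 2.

2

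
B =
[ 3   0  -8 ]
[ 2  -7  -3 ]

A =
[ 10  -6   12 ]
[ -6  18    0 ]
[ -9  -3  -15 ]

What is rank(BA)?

First compute BA:
[[102,   6, 156],
 [ 89, -129,  69]]
Now row reduce the product.
R2 ← R2 − (89/102)·R1: [0, -2282/17, -1141/17]
2 nonzero rows, so rank(BA) = 2.

2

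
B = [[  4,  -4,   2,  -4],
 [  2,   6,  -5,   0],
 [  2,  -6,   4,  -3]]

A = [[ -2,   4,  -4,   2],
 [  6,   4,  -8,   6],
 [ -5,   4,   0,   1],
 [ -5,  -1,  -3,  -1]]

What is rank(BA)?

2

First compute BA:
[[-22,  12,  28, -10],
 [ 57,  12, -56,  35],
 [-45,   3,  49, -25]]
Now row reduce the product.
R2 ← R2 + (57/22)·R1: [0, 474/11, 182/11, 100/11]
R3 ← R3 − (45/22)·R1: [0, -237/11, -91/11, -50/11]
R3 ← R3 + (1/2)·R2: [0, 0, 0, 0]
2 nonzero rows, so rank(BA) = 2.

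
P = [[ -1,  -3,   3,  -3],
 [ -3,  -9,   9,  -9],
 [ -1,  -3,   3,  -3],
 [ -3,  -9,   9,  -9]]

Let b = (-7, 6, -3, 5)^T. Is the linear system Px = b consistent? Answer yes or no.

Row reduce the augmented matrix [P | b].
R2 ← R2 − (3)·R1: [0, 0, 0, 0, 27]
R3 ← R3 − R1: [0, 0, 0, 0, 4]
R4 ← R4 − (3)·R1: [0, 0, 0, 0, 26]
R3 ← R3 − (4/27)·R2: [0, 0, 0, 0, 0]
R4 ← R4 − (26/27)·R2: [0, 0, 0, 0, 0]
The echelon form has 2 nonzero rows; the last pivot sits in the augmented column, so rank(P) = 1 but rank([P|b]) = 2.
Since the ranks differ, the system is inconsistent.

no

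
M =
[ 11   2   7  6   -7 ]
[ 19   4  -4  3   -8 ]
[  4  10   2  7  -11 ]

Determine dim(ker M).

2

Row reduce to echelon form.
R2 ← R2 − (19/11)·R1: [0, 6/11, -177/11, -81/11, 45/11]
R3 ← R3 − (4/11)·R1: [0, 102/11, -6/11, 53/11, -93/11]
R3 ← R3 − (17)·R2: [0, 0, 273, 130, -78]
3 nonzero rows, so rank(M) = 3.
M has 5 columns; by rank–nullity, nullity = 5 − 3 = 2.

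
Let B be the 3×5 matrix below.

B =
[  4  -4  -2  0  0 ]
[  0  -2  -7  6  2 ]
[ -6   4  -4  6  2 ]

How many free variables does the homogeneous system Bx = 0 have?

Row reduce to echelon form.
R3 ← R3 + (3/2)·R1: [0, -2, -7, 6, 2]
R3 ← R3 − R2: [0, 0, 0, 0, 0]
2 nonzero rows, so rank(B) = 2.
B has 5 columns; by rank–nullity, nullity = 5 − 2 = 3.

3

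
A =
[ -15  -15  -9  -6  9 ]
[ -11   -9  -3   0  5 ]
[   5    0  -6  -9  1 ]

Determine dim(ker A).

3

Row reduce to echelon form.
R2 ← R2 − (11/15)·R1: [0, 2, 18/5, 22/5, -8/5]
R3 ← R3 + (1/3)·R1: [0, -5, -9, -11, 4]
R3 ← R3 + (5/2)·R2: [0, 0, 0, 0, 0]
2 nonzero rows, so rank(A) = 2.
A has 5 columns; by rank–nullity, nullity = 5 − 2 = 3.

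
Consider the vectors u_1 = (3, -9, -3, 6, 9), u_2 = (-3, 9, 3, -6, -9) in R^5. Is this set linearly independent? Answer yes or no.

no

Form the matrix with these vectors as rows and row reduce.
R2 ← R2 + R1: [0, 0, 0, 0, 0]
1 nonzero row, so the 2 vectors span a space of dimension 1.
Since 1 < 2, the vectors are linearly dependent.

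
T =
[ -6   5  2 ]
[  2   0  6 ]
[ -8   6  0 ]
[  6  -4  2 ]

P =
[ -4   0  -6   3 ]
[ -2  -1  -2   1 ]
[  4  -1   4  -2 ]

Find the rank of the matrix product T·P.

2

First compute TP:
[[ 22,  -7,  34, -17],
 [ 16,  -6,  12,  -6],
 [ 20,  -6,  36, -18],
 [ -8,   2, -20,  10]]
Now row reduce the product.
R2 ← R2 − (8/11)·R1: [0, -10/11, -140/11, 70/11]
R3 ← R3 − (10/11)·R1: [0, 4/11, 56/11, -28/11]
R4 ← R4 + (4/11)·R1: [0, -6/11, -84/11, 42/11]
R3 ← R3 + (2/5)·R2: [0, 0, 0, 0]
R4 ← R4 − (3/5)·R2: [0, 0, 0, 0]
2 nonzero rows, so rank(TP) = 2.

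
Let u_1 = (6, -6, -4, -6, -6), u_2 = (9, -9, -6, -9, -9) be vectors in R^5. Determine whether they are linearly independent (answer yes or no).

no

Form the matrix with these vectors as rows and row reduce.
R2 ← R2 − (3/2)·R1: [0, 0, 0, 0, 0]
1 nonzero row, so the 2 vectors span a space of dimension 1.
Since 1 < 2, the vectors are linearly dependent.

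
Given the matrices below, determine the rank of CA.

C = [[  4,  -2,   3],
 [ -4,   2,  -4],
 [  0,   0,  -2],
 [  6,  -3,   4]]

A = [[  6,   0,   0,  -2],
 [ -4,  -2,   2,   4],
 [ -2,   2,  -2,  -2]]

First compute CA:
[[ 26,  10, -10, -22],
 [-24, -12,  12,  24],
 [  4,  -4,   4,   4],
 [ 40,  14, -14, -32]]
Now row reduce the product.
R2 ← R2 + (12/13)·R1: [0, -36/13, 36/13, 48/13]
R3 ← R3 − (2/13)·R1: [0, -72/13, 72/13, 96/13]
R4 ← R4 − (20/13)·R1: [0, -18/13, 18/13, 24/13]
R3 ← R3 − (2)·R2: [0, 0, 0, 0]
R4 ← R4 − (1/2)·R2: [0, 0, 0, 0]
2 nonzero rows, so rank(CA) = 2.

2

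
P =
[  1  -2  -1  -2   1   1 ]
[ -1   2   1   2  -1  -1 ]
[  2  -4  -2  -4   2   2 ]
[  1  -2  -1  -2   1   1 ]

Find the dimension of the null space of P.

5

Row reduce to echelon form.
R2 ← R2 + R1: [0, 0, 0, 0, 0, 0]
R3 ← R3 − (2)·R1: [0, 0, 0, 0, 0, 0]
R4 ← R4 − R1: [0, 0, 0, 0, 0, 0]
1 nonzero row, so rank(P) = 1.
P has 6 columns; by rank–nullity, nullity = 6 − 1 = 5.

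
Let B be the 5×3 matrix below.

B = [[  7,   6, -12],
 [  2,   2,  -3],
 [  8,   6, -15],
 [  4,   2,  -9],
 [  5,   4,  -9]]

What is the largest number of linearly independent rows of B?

2

Row reduce to echelon form.
R2 ← R2 − (2/7)·R1: [0, 2/7, 3/7]
R3 ← R3 − (8/7)·R1: [0, -6/7, -9/7]
R4 ← R4 − (4/7)·R1: [0, -10/7, -15/7]
R5 ← R5 − (5/7)·R1: [0, -2/7, -3/7]
R3 ← R3 + (3)·R2: [0, 0, 0]
R4 ← R4 + (5)·R2: [0, 0, 0]
R5 ← R5 + R2: [0, 0, 0]
Echelon form has 2 nonzero rows, so rank(B) = 2.
The rank gives the maximum number of linearly independent rows: 2.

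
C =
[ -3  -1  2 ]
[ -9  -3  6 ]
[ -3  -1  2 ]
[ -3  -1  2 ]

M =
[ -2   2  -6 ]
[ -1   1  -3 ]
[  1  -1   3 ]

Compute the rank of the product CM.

1

First compute CM:
[[  9,  -9,  27],
 [ 27, -27,  81],
 [  9,  -9,  27],
 [  9,  -9,  27]]
Now row reduce the product.
R2 ← R2 − (3)·R1: [0, 0, 0]
R3 ← R3 − R1: [0, 0, 0]
R4 ← R4 − R1: [0, 0, 0]
1 nonzero row, so rank(CM) = 1.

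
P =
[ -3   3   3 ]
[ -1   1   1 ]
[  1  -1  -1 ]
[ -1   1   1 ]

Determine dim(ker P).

2

Row reduce to echelon form.
R2 ← R2 − (1/3)·R1: [0, 0, 0]
R3 ← R3 + (1/3)·R1: [0, 0, 0]
R4 ← R4 − (1/3)·R1: [0, 0, 0]
1 nonzero row, so rank(P) = 1.
P has 3 columns; by rank–nullity, nullity = 3 − 1 = 2.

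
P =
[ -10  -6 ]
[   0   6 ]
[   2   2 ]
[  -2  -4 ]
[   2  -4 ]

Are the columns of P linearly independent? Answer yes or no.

Row reduce P to echelon form.
R3 ← R3 + (1/5)·R1: [0, 4/5]
R4 ← R4 − (1/5)·R1: [0, -14/5]
R5 ← R5 + (1/5)·R1: [0, -26/5]
R3 ← R3 − (2/15)·R2: [0, 0]
R4 ← R4 + (7/15)·R2: [0, 0]
R5 ← R5 + (13/15)·R2: [0, 0]
2 pivots among 2 columns.
Every column is a pivot column, so the columns are linearly independent.

yes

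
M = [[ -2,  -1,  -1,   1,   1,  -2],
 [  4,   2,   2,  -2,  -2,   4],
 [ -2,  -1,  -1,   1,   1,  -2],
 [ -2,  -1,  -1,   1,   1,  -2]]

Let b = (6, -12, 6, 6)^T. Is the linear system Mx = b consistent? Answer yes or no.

Row reduce the augmented matrix [M | b].
R2 ← R2 + (2)·R1: [0, 0, 0, 0, 0, 0, 0]
R3 ← R3 − R1: [0, 0, 0, 0, 0, 0, 0]
R4 ← R4 − R1: [0, 0, 0, 0, 0, 0, 0]
The echelon form has 1 nonzero rows, and every pivot lies in the first 6 columns, so rank(M) = rank([M|b]) = 1.
The system is consistent.

yes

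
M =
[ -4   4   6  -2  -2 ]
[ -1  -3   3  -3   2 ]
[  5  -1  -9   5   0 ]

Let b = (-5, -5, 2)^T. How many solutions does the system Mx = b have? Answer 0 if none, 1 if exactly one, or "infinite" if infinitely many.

0

Row reduce the augmented matrix [M | b].
R2 ← R2 − (1/4)·R1: [0, -4, 3/2, -5/2, 5/2, -15/4]
R3 ← R3 + (5/4)·R1: [0, 4, -3/2, 5/2, -5/2, -17/4]
R3 ← R3 + R2: [0, 0, 0, 0, 0, -8]
The echelon form has 3 nonzero rows; the last pivot sits in the augmented column, so rank(M) = 2 but rank([M|b]) = 3.
Since the ranks differ, the system is inconsistent.
It has no solutions.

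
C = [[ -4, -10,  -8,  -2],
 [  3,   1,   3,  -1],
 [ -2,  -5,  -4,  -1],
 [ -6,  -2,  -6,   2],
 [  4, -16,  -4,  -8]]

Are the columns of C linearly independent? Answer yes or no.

Row reduce C to echelon form.
R2 ← R2 + (3/4)·R1: [0, -13/2, -3, -5/2]
R3 ← R3 − (1/2)·R1: [0, 0, 0, 0]
R4 ← R4 − (3/2)·R1: [0, 13, 6, 5]
R5 ← R5 + R1: [0, -26, -12, -10]
R4 ← R4 + (2)·R2: [0, 0, 0, 0]
R5 ← R5 − (4)·R2: [0, 0, 0, 0]
2 pivots among 4 columns.
Only 2 < 4 pivot columns, so the columns are linearly dependent.

no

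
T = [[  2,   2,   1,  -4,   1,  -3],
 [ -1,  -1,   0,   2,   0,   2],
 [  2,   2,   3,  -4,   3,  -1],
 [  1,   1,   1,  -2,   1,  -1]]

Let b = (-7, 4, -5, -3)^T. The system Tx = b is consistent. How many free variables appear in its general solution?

4

Row reduce the augmented matrix [T | b].
R2 ← R2 + (1/2)·R1: [0, 0, 1/2, 0, 1/2, 1/2, 1/2]
R3 ← R3 − R1: [0, 0, 2, 0, 2, 2, 2]
R4 ← R4 − (1/2)·R1: [0, 0, 1/2, 0, 1/2, 1/2, 1/2]
R3 ← R3 − (4)·R2: [0, 0, 0, 0, 0, 0, 0]
R4 ← R4 − R2: [0, 0, 0, 0, 0, 0, 0]
The echelon form has 2 nonzero rows, and every pivot lies in the first 6 columns, so rank(T) = rank([T|b]) = 2.
The system is consistent.
Free variables = (unknowns) − (rank) = 6 − 2 = 4.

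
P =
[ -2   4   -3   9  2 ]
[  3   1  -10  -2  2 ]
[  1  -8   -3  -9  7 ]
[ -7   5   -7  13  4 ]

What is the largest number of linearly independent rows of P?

4

Row reduce to echelon form.
R2 ← R2 + (3/2)·R1: [0, 7, -29/2, 23/2, 5]
R3 ← R3 + (1/2)·R1: [0, -6, -9/2, -9/2, 8]
R4 ← R4 − (7/2)·R1: [0, -9, 7/2, -37/2, -3]
R3 ← R3 + (6/7)·R2: [0, 0, -237/14, 75/14, 86/7]
R4 ← R4 + (9/7)·R2: [0, 0, -106/7, -26/7, 24/7]
R4 ← R4 − (212/237)·R3: [0, 0, 0, -672/79, -1792/237]
Echelon form has 4 nonzero rows, so rank(P) = 4.
The rank gives the maximum number of linearly independent rows: 4.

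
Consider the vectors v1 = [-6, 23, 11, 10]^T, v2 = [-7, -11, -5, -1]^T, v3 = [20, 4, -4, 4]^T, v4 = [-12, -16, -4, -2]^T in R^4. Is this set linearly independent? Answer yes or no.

Form the matrix with these vectors as rows and row reduce.
R2 ← R2 − (7/6)·R1: [0, -227/6, -107/6, -38/3]
R3 ← R3 + (10/3)·R1: [0, 242/3, 98/3, 112/3]
R4 ← R4 − (2)·R1: [0, -62, -26, -22]
R3 ← R3 + (484/227)·R2: [0, 0, -1216/227, 2344/227]
R4 ← R4 − (372/227)·R2: [0, 0, 732/227, -282/227]
R4 ← R4 + (183/304)·R3: [0, 0, 0, 189/38]
4 nonzero rows, so the 4 vectors span a space of dimension 4.
Since 4 = 4, the vectors are linearly independent.

yes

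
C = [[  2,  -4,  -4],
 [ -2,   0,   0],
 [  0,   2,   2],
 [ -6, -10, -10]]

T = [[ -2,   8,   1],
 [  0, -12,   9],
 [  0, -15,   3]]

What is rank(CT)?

2

First compute CT:
[[ -4, 124, -46],
 [  4, -16,  -2],
 [  0, -54,  24],
 [ 12, 222, -126]]
Now row reduce the product.
R2 ← R2 + R1: [0, 108, -48]
R4 ← R4 + (3)·R1: [0, 594, -264]
R3 ← R3 + (1/2)·R2: [0, 0, 0]
R4 ← R4 − (11/2)·R2: [0, 0, 0]
2 nonzero rows, so rank(CT) = 2.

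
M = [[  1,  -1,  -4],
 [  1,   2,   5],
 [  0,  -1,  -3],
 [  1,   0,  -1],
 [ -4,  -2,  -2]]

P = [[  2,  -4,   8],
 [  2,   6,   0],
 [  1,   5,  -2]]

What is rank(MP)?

First compute MP:
[[ -4, -30,  16],
 [ 11,  33,  -2],
 [ -5, -21,   6],
 [  1,  -9,  10],
 [-14,  -6, -28]]
Now row reduce the product.
R2 ← R2 + (11/4)·R1: [0, -99/2, 42]
R3 ← R3 − (5/4)·R1: [0, 33/2, -14]
R4 ← R4 + (1/4)·R1: [0, -33/2, 14]
R5 ← R5 − (7/2)·R1: [0, 99, -84]
R3 ← R3 + (1/3)·R2: [0, 0, 0]
R4 ← R4 − (1/3)·R2: [0, 0, 0]
R5 ← R5 + (2)·R2: [0, 0, 0]
2 nonzero rows, so rank(MP) = 2.

2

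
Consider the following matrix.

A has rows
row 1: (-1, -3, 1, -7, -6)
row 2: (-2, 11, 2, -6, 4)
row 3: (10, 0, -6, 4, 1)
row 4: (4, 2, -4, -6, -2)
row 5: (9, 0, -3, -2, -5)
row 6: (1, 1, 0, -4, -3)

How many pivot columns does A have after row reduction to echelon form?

5

Row reduce to echelon form.
R2 ← R2 − (2)·R1: [0, 17, 0, 8, 16]
R3 ← R3 + (10)·R1: [0, -30, 4, -66, -59]
R4 ← R4 + (4)·R1: [0, -10, 0, -34, -26]
R5 ← R5 + (9)·R1: [0, -27, 6, -65, -59]
R6 ← R6 + R1: [0, -2, 1, -11, -9]
R3 ← R3 + (30/17)·R2: [0, 0, 4, -882/17, -523/17]
R4 ← R4 + (10/17)·R2: [0, 0, 0, -498/17, -282/17]
R5 ← R5 + (27/17)·R2: [0, 0, 6, -889/17, -571/17]
R6 ← R6 + (2/17)·R2: [0, 0, 1, -171/17, -121/17]
R5 ← R5 − (3/2)·R3: [0, 0, 0, 434/17, 427/34]
R6 ← R6 − (1/4)·R3: [0, 0, 0, 99/34, 39/68]
R5 ← R5 + (217/249)·R4: [0, 0, 0, 0, -315/166]
R6 ← R6 + (33/332)·R4: [0, 0, 0, 0, -357/332]
R6 ← R6 − (17/30)·R5: [0, 0, 0, 0, 0]
Echelon form has 5 nonzero rows, so rank(A) = 5.
Each nonzero row contributes one pivot column: 5 pivot columns.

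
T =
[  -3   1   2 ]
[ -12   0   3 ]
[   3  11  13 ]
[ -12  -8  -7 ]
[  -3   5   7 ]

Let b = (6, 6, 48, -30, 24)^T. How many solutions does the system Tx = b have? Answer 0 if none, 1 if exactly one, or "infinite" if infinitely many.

Row reduce the augmented matrix [T | b].
R2 ← R2 − (4)·R1: [0, -4, -5, -18]
R3 ← R3 + R1: [0, 12, 15, 54]
R4 ← R4 − (4)·R1: [0, -12, -15, -54]
R5 ← R5 − R1: [0, 4, 5, 18]
R3 ← R3 + (3)·R2: [0, 0, 0, 0]
R4 ← R4 − (3)·R2: [0, 0, 0, 0]
R5 ← R5 + R2: [0, 0, 0, 0]
The echelon form has 2 nonzero rows, and every pivot lies in the first 3 columns, so rank(T) = rank([T|b]) = 2.
The system is consistent.
rank = 2 < 3 unknowns, so there are infinitely many solutions.

infinite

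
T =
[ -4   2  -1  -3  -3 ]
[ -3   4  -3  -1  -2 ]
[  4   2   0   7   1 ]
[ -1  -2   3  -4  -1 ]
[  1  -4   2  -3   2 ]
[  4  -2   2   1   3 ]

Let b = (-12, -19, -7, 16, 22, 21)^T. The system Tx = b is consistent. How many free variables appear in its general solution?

Row reduce the augmented matrix [T | b].
R2 ← R2 − (3/4)·R1: [0, 5/2, -9/4, 5/4, 1/4, -10]
R3 ← R3 + R1: [0, 4, -1, 4, -2, -19]
R4 ← R4 − (1/4)·R1: [0, -5/2, 13/4, -13/4, -1/4, 19]
R5 ← R5 + (1/4)·R1: [0, -7/2, 7/4, -15/4, 5/4, 19]
R6 ← R6 + R1: [0, 0, 1, -2, 0, 9]
R3 ← R3 − (8/5)·R2: [0, 0, 13/5, 2, -12/5, -3]
R4 ← R4 + R2: [0, 0, 1, -2, 0, 9]
R5 ← R5 + (7/5)·R2: [0, 0, -7/5, -2, 8/5, 5]
R4 ← R4 − (5/13)·R3: [0, 0, 0, -36/13, 12/13, 132/13]
R5 ← R5 + (7/13)·R3: [0, 0, 0, -12/13, 4/13, 44/13]
R6 ← R6 − (5/13)·R3: [0, 0, 0, -36/13, 12/13, 132/13]
R5 ← R5 − (1/3)·R4: [0, 0, 0, 0, 0, 0]
R6 ← R6 − R4: [0, 0, 0, 0, 0, 0]
The echelon form has 4 nonzero rows, and every pivot lies in the first 5 columns, so rank(T) = rank([T|b]) = 4.
The system is consistent.
Free variables = (unknowns) − (rank) = 5 − 4 = 1.

1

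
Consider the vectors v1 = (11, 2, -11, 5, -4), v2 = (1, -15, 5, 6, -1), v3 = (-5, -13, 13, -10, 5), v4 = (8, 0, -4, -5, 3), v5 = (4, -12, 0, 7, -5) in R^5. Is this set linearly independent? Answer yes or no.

no

Form the matrix with these vectors as rows and row reduce.
R2 ← R2 − (1/11)·R1: [0, -167/11, 6, 61/11, -7/11]
R3 ← R3 + (5/11)·R1: [0, -133/11, 8, -85/11, 35/11]
R4 ← R4 − (8/11)·R1: [0, -16/11, 4, -95/11, 65/11]
R5 ← R5 − (4/11)·R1: [0, -140/11, 4, 57/11, -39/11]
R3 ← R3 − (133/167)·R2: [0, 0, 538/167, -2028/167, 616/167]
R4 ← R4 − (16/167)·R2: [0, 0, 572/167, -1531/167, 997/167]
R5 ← R5 − (140/167)·R2: [0, 0, -172/167, 89/167, -503/167]
R4 ← R4 − (286/269)·R3: [0, 0, 0, 1007/269, 551/269]
R5 ← R5 + (86/269)·R3: [0, 0, 0, -901/269, -493/269]
R5 ← R5 + (17/19)·R4: [0, 0, 0, 0, 0]
4 nonzero rows, so the 5 vectors span a space of dimension 4.
Since 4 < 5, the vectors are linearly dependent.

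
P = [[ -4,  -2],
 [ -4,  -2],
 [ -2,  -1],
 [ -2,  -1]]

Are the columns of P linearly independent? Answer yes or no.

no

Row reduce P to echelon form.
R2 ← R2 − R1: [0, 0]
R3 ← R3 − (1/2)·R1: [0, 0]
R4 ← R4 − (1/2)·R1: [0, 0]
1 pivot among 2 columns.
Only 1 < 2 pivot columns, so the columns are linearly dependent.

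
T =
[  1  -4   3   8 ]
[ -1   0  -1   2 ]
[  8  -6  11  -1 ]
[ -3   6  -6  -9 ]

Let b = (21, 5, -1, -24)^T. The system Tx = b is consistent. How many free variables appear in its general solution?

2

Row reduce the augmented matrix [T | b].
R2 ← R2 + R1: [0, -4, 2, 10, 26]
R3 ← R3 − (8)·R1: [0, 26, -13, -65, -169]
R4 ← R4 + (3)·R1: [0, -6, 3, 15, 39]
R3 ← R3 + (13/2)·R2: [0, 0, 0, 0, 0]
R4 ← R4 − (3/2)·R2: [0, 0, 0, 0, 0]
The echelon form has 2 nonzero rows, and every pivot lies in the first 4 columns, so rank(T) = rank([T|b]) = 2.
The system is consistent.
Free variables = (unknowns) − (rank) = 4 − 2 = 2.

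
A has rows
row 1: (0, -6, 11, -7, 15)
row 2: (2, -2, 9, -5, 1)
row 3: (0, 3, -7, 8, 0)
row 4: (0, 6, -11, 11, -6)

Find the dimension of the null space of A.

Row reduce to echelon form.
Swap R1 ↔ R2
R3 ← R3 + (1/2)·R2: [0, 0, -3/2, 9/2, 15/2]
R4 ← R4 + R2: [0, 0, 0, 4, 9]
4 nonzero rows, so rank(A) = 4.
A has 5 columns; by rank–nullity, nullity = 5 − 4 = 1.

1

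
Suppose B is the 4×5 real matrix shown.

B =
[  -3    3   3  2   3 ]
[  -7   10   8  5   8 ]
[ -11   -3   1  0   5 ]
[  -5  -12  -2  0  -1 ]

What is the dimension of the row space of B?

Row reduce to echelon form.
R2 ← R2 − (7/3)·R1: [0, 3, 1, 1/3, 1]
R3 ← R3 − (11/3)·R1: [0, -14, -10, -22/3, -6]
R4 ← R4 − (5/3)·R1: [0, -17, -7, -10/3, -6]
R3 ← R3 + (14/3)·R2: [0, 0, -16/3, -52/9, -4/3]
R4 ← R4 + (17/3)·R2: [0, 0, -4/3, -13/9, -1/3]
R4 ← R4 − (1/4)·R3: [0, 0, 0, 0, 0]
Echelon form has 3 nonzero rows, so rank(B) = 3.
The row space has dimension equal to the rank: 3.

3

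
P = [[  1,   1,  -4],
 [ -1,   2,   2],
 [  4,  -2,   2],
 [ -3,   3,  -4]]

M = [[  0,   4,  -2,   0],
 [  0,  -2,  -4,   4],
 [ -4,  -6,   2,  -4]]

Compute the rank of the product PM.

First compute PM:
[[ 16,  26, -14,  20],
 [ -8, -20,  -2,   0],
 [ -8,   8,   4, -16],
 [ 16,   6, -14,  28]]
Now row reduce the product.
R2 ← R2 + (1/2)·R1: [0, -7, -9, 10]
R3 ← R3 + (1/2)·R1: [0, 21, -3, -6]
R4 ← R4 − R1: [0, -20, 0, 8]
R3 ← R3 + (3)·R2: [0, 0, -30, 24]
R4 ← R4 − (20/7)·R2: [0, 0, 180/7, -144/7]
R4 ← R4 + (6/7)·R3: [0, 0, 0, 0]
3 nonzero rows, so rank(PM) = 3.

3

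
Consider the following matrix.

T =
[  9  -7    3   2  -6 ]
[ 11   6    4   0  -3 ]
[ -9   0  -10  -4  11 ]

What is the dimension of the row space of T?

3

Row reduce to echelon form.
R2 ← R2 − (11/9)·R1: [0, 131/9, 1/3, -22/9, 13/3]
R3 ← R3 + R1: [0, -7, -7, -2, 5]
R3 ← R3 + (63/131)·R2: [0, 0, -896/131, -416/131, 928/131]
Echelon form has 3 nonzero rows, so rank(T) = 3.
The row space has dimension equal to the rank: 3.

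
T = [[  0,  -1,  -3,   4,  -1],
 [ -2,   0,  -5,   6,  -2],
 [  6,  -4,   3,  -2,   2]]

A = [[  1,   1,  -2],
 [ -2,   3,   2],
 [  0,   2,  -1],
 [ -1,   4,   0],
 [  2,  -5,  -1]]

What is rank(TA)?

2

First compute TA:
[[ -4,  12,   2],
 [-12,  22,  11],
 [ 20, -18, -25]]
Now row reduce the product.
R2 ← R2 − (3)·R1: [0, -14, 5]
R3 ← R3 + (5)·R1: [0, 42, -15]
R3 ← R3 + (3)·R2: [0, 0, 0]
2 nonzero rows, so rank(TA) = 2.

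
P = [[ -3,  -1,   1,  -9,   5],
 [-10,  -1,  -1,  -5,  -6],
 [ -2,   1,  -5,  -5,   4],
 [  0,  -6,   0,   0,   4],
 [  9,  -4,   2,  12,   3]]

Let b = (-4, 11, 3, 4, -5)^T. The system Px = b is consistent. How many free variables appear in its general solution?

Row reduce the augmented matrix [P | b].
R2 ← R2 − (10/3)·R1: [0, 7/3, -13/3, 25, -68/3, 73/3]
R3 ← R3 − (2/3)·R1: [0, 5/3, -17/3, 1, 2/3, 17/3]
R5 ← R5 + (3)·R1: [0, -7, 5, -15, 18, -17]
R3 ← R3 − (5/7)·R2: [0, 0, -18/7, -118/7, 118/7, -82/7]
R4 ← R4 + (18/7)·R2: [0, 0, -78/7, 450/7, -380/7, 466/7]
R5 ← R5 + (3)·R2: [0, 0, -8, 60, -50, 56]
R4 ← R4 − (13/3)·R3: [0, 0, 0, 412/3, -382/3, 352/3]
R5 ← R5 − (28/9)·R3: [0, 0, 0, 1012/9, -922/9, 832/9]
R5 ← R5 − (253/309)·R4: [0, 0, 0, 0, 560/309, -1120/309]
The echelon form has 5 nonzero rows, and every pivot lies in the first 5 columns, so rank(P) = rank([P|b]) = 5.
The system is consistent.
Free variables = (unknowns) − (rank) = 5 − 5 = 0.

0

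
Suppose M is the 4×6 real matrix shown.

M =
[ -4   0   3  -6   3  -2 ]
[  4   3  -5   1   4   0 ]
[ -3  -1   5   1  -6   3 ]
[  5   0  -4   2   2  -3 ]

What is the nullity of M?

2

Row reduce to echelon form.
R2 ← R2 + R1: [0, 3, -2, -5, 7, -2]
R3 ← R3 − (3/4)·R1: [0, -1, 11/4, 11/2, -33/4, 9/2]
R4 ← R4 + (5/4)·R1: [0, 0, -1/4, -11/2, 23/4, -11/2]
R3 ← R3 + (1/3)·R2: [0, 0, 25/12, 23/6, -71/12, 23/6]
R4 ← R4 + (3/25)·R3: [0, 0, 0, -126/25, 126/25, -126/25]
4 nonzero rows, so rank(M) = 4.
M has 6 columns; by rank–nullity, nullity = 6 − 4 = 2.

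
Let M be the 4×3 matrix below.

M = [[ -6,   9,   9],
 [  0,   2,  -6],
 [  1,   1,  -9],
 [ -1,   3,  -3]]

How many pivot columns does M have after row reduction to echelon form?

Row reduce to echelon form.
R3 ← R3 + (1/6)·R1: [0, 5/2, -15/2]
R4 ← R4 − (1/6)·R1: [0, 3/2, -9/2]
R3 ← R3 − (5/4)·R2: [0, 0, 0]
R4 ← R4 − (3/4)·R2: [0, 0, 0]
Echelon form has 2 nonzero rows, so rank(M) = 2.
Each nonzero row contributes one pivot column: 2 pivot columns.

2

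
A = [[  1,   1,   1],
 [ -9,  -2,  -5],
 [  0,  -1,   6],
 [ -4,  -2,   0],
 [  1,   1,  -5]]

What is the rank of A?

3

Row reduce to echelon form.
R2 ← R2 + (9)·R1: [0, 7, 4]
R4 ← R4 + (4)·R1: [0, 2, 4]
R5 ← R5 − R1: [0, 0, -6]
R3 ← R3 + (1/7)·R2: [0, 0, 46/7]
R4 ← R4 − (2/7)·R2: [0, 0, 20/7]
R4 ← R4 − (10/23)·R3: [0, 0, 0]
R5 ← R5 + (21/23)·R3: [0, 0, 0]
Echelon form has 3 nonzero rows, so rank(A) = 3.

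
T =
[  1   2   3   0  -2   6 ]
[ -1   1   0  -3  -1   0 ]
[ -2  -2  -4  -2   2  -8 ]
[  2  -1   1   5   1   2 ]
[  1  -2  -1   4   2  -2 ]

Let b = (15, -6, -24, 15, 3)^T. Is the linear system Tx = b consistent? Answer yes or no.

yes

Row reduce the augmented matrix [T | b].
R2 ← R2 + R1: [0, 3, 3, -3, -3, 6, 9]
R3 ← R3 + (2)·R1: [0, 2, 2, -2, -2, 4, 6]
R4 ← R4 − (2)·R1: [0, -5, -5, 5, 5, -10, -15]
R5 ← R5 − R1: [0, -4, -4, 4, 4, -8, -12]
R3 ← R3 − (2/3)·R2: [0, 0, 0, 0, 0, 0, 0]
R4 ← R4 + (5/3)·R2: [0, 0, 0, 0, 0, 0, 0]
R5 ← R5 + (4/3)·R2: [0, 0, 0, 0, 0, 0, 0]
The echelon form has 2 nonzero rows, and every pivot lies in the first 6 columns, so rank(T) = rank([T|b]) = 2.
The system is consistent.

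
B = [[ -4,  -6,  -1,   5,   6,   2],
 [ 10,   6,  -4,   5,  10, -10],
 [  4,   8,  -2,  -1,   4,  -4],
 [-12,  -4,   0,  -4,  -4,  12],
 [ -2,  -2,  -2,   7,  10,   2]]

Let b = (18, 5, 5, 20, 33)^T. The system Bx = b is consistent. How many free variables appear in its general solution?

Row reduce the augmented matrix [B | b].
R2 ← R2 + (5/2)·R1: [0, -9, -13/2, 35/2, 25, -5, 50]
R3 ← R3 + R1: [0, 2, -3, 4, 10, -2, 23]
R4 ← R4 − (3)·R1: [0, 14, 3, -19, -22, 6, -34]
R5 ← R5 − (1/2)·R1: [0, 1, -3/2, 9/2, 7, 1, 24]
R3 ← R3 + (2/9)·R2: [0, 0, -40/9, 71/9, 140/9, -28/9, 307/9]
R4 ← R4 + (14/9)·R2: [0, 0, -64/9, 74/9, 152/9, -16/9, 394/9]
R5 ← R5 + (1/9)·R2: [0, 0, -20/9, 58/9, 88/9, 4/9, 266/9]
R4 ← R4 − (8/5)·R3: [0, 0, 0, -22/5, -8, 16/5, -54/5]
R5 ← R5 − (1/2)·R3: [0, 0, 0, 5/2, 2, 2, 25/2]
R5 ← R5 + (25/44)·R4: [0, 0, 0, 0, -28/11, 42/11, 70/11]
The echelon form has 5 nonzero rows, and every pivot lies in the first 6 columns, so rank(B) = rank([B|b]) = 5.
The system is consistent.
Free variables = (unknowns) − (rank) = 6 − 5 = 1.

1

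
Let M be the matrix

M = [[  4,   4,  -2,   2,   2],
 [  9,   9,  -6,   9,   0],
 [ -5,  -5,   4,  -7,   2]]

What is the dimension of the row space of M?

2

Row reduce to echelon form.
R2 ← R2 − (9/4)·R1: [0, 0, -3/2, 9/2, -9/2]
R3 ← R3 + (5/4)·R1: [0, 0, 3/2, -9/2, 9/2]
R3 ← R3 + R2: [0, 0, 0, 0, 0]
Echelon form has 2 nonzero rows, so rank(M) = 2.
The row space has dimension equal to the rank: 2.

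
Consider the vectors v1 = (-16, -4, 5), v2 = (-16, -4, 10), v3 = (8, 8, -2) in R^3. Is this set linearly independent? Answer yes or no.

yes

Form the matrix with these vectors as rows and row reduce.
R2 ← R2 − R1: [0, 0, 5]
R3 ← R3 + (1/2)·R1: [0, 6, 1/2]
Swap R2 ↔ R3
3 nonzero rows, so the 3 vectors span a space of dimension 3.
Since 3 = 3, the vectors are linearly independent.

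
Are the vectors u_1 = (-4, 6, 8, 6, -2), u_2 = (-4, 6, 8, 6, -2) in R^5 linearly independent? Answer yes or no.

Form the matrix with these vectors as rows and row reduce.
R2 ← R2 − R1: [0, 0, 0, 0, 0]
1 nonzero row, so the 2 vectors span a space of dimension 1.
Since 1 < 2, the vectors are linearly dependent.

no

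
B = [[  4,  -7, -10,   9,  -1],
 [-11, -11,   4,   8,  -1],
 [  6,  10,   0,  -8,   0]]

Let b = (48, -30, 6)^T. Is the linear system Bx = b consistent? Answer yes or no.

yes

Row reduce the augmented matrix [B | b].
R2 ← R2 + (11/4)·R1: [0, -121/4, -47/2, 131/4, -15/4, 102]
R3 ← R3 − (3/2)·R1: [0, 41/2, 15, -43/2, 3/2, -66]
R3 ← R3 + (82/121)·R2: [0, 0, -112/121, 84/121, -126/121, 378/121]
The echelon form has 3 nonzero rows, and every pivot lies in the first 5 columns, so rank(B) = rank([B|b]) = 3.
The system is consistent.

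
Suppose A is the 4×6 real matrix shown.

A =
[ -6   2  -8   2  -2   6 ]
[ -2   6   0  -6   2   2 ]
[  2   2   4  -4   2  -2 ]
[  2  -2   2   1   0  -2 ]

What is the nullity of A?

4

Row reduce to echelon form.
R2 ← R2 − (1/3)·R1: [0, 16/3, 8/3, -20/3, 8/3, 0]
R3 ← R3 + (1/3)·R1: [0, 8/3, 4/3, -10/3, 4/3, 0]
R4 ← R4 + (1/3)·R1: [0, -4/3, -2/3, 5/3, -2/3, 0]
R3 ← R3 − (1/2)·R2: [0, 0, 0, 0, 0, 0]
R4 ← R4 + (1/4)·R2: [0, 0, 0, 0, 0, 0]
2 nonzero rows, so rank(A) = 2.
A has 6 columns; by rank–nullity, nullity = 6 − 2 = 4.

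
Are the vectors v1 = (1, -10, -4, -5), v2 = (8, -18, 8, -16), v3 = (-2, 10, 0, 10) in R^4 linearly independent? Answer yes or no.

yes

Form the matrix with these vectors as rows and row reduce.
R2 ← R2 − (8)·R1: [0, 62, 40, 24]
R3 ← R3 + (2)·R1: [0, -10, -8, 0]
R3 ← R3 + (5/31)·R2: [0, 0, -48/31, 120/31]
3 nonzero rows, so the 3 vectors span a space of dimension 3.
Since 3 = 3, the vectors are linearly independent.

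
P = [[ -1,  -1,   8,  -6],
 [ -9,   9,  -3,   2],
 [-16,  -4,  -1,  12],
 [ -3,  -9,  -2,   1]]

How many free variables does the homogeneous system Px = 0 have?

Row reduce to echelon form.
R2 ← R2 − (9)·R1: [0, 18, -75, 56]
R3 ← R3 − (16)·R1: [0, 12, -129, 108]
R4 ← R4 − (3)·R1: [0, -6, -26, 19]
R3 ← R3 − (2/3)·R2: [0, 0, -79, 212/3]
R4 ← R4 + (1/3)·R2: [0, 0, -51, 113/3]
R4 ← R4 − (51/79)·R3: [0, 0, 0, -1885/237]
4 nonzero rows, so rank(P) = 4.
P has 4 columns; by rank–nullity, nullity = 4 − 4 = 0.

0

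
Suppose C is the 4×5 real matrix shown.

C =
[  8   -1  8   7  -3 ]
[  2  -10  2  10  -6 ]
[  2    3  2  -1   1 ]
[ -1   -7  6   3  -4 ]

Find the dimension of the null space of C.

2

Row reduce to echelon form.
R2 ← R2 − (1/4)·R1: [0, -39/4, 0, 33/4, -21/4]
R3 ← R3 − (1/4)·R1: [0, 13/4, 0, -11/4, 7/4]
R4 ← R4 + (1/8)·R1: [0, -57/8, 7, 31/8, -35/8]
R3 ← R3 + (1/3)·R2: [0, 0, 0, 0, 0]
R4 ← R4 − (19/26)·R2: [0, 0, 7, -28/13, -7/13]
Swap R3 ↔ R4
3 nonzero rows, so rank(C) = 3.
C has 5 columns; by rank–nullity, nullity = 5 − 3 = 2.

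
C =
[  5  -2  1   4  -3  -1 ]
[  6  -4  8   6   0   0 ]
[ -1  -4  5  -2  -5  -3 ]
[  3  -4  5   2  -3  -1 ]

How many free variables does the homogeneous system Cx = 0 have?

Row reduce to echelon form.
R2 ← R2 − (6/5)·R1: [0, -8/5, 34/5, 6/5, 18/5, 6/5]
R3 ← R3 + (1/5)·R1: [0, -22/5, 26/5, -6/5, -28/5, -16/5]
R4 ← R4 − (3/5)·R1: [0, -14/5, 22/5, -2/5, -6/5, -2/5]
R3 ← R3 − (11/4)·R2: [0, 0, -27/2, -9/2, -31/2, -13/2]
R4 ← R4 − (7/4)·R2: [0, 0, -15/2, -5/2, -15/2, -5/2]
R4 ← R4 − (5/9)·R3: [0, 0, 0, 0, 10/9, 10/9]
4 nonzero rows, so rank(C) = 4.
C has 6 columns; by rank–nullity, nullity = 6 − 4 = 2.

2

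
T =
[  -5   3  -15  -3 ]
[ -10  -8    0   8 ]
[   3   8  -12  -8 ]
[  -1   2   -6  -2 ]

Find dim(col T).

Row reduce to echelon form.
R2 ← R2 − (2)·R1: [0, -14, 30, 14]
R3 ← R3 + (3/5)·R1: [0, 49/5, -21, -49/5]
R4 ← R4 − (1/5)·R1: [0, 7/5, -3, -7/5]
R3 ← R3 + (7/10)·R2: [0, 0, 0, 0]
R4 ← R4 + (1/10)·R2: [0, 0, 0, 0]
Echelon form has 2 nonzero rows, so rank(T) = 2.
The column space has dimension equal to the rank: 2.

2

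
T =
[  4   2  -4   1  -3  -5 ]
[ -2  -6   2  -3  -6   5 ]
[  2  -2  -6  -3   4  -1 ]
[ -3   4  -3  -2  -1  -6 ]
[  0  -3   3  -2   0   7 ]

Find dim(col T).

Row reduce to echelon form.
R2 ← R2 + (1/2)·R1: [0, -5, 0, -5/2, -15/2, 5/2]
R3 ← R3 − (1/2)·R1: [0, -3, -4, -7/2, 11/2, 3/2]
R4 ← R4 + (3/4)·R1: [0, 11/2, -6, -5/4, -13/4, -39/4]
R3 ← R3 − (3/5)·R2: [0, 0, -4, -2, 10, 0]
R4 ← R4 + (11/10)·R2: [0, 0, -6, -4, -23/2, -7]
R5 ← R5 − (3/5)·R2: [0, 0, 3, -1/2, 9/2, 11/2]
R4 ← R4 − (3/2)·R3: [0, 0, 0, -1, -53/2, -7]
R5 ← R5 + (3/4)·R3: [0, 0, 0, -2, 12, 11/2]
R5 ← R5 − (2)·R4: [0, 0, 0, 0, 65, 39/2]
Echelon form has 5 nonzero rows, so rank(T) = 5.
The column space has dimension equal to the rank: 5.

5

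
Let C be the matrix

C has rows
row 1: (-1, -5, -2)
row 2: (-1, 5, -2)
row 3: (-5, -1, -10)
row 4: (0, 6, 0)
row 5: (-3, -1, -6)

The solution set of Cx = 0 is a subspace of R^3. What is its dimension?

1

Row reduce to echelon form.
R2 ← R2 − R1: [0, 10, 0]
R3 ← R3 − (5)·R1: [0, 24, 0]
R5 ← R5 − (3)·R1: [0, 14, 0]
R3 ← R3 − (12/5)·R2: [0, 0, 0]
R4 ← R4 − (3/5)·R2: [0, 0, 0]
R5 ← R5 − (7/5)·R2: [0, 0, 0]
2 nonzero rows, so rank(C) = 2.
C has 3 columns; by rank–nullity, nullity = 3 − 2 = 1.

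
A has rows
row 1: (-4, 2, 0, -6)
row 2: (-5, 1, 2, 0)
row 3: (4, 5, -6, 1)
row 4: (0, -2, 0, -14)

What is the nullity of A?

1

Row reduce to echelon form.
R2 ← R2 − (5/4)·R1: [0, -3/2, 2, 15/2]
R3 ← R3 + R1: [0, 7, -6, -5]
R3 ← R3 + (14/3)·R2: [0, 0, 10/3, 30]
R4 ← R4 − (4/3)·R2: [0, 0, -8/3, -24]
R4 ← R4 + (4/5)·R3: [0, 0, 0, 0]
3 nonzero rows, so rank(A) = 3.
A has 4 columns; by rank–nullity, nullity = 4 − 3 = 1.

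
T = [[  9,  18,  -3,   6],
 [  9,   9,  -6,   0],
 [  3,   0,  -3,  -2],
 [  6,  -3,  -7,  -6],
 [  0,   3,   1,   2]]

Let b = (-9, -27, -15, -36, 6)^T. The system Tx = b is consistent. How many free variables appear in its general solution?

Row reduce the augmented matrix [T | b].
R2 ← R2 − R1: [0, -9, -3, -6, -18]
R3 ← R3 − (1/3)·R1: [0, -6, -2, -4, -12]
R4 ← R4 − (2/3)·R1: [0, -15, -5, -10, -30]
R3 ← R3 − (2/3)·R2: [0, 0, 0, 0, 0]
R4 ← R4 − (5/3)·R2: [0, 0, 0, 0, 0]
R5 ← R5 + (1/3)·R2: [0, 0, 0, 0, 0]
The echelon form has 2 nonzero rows, and every pivot lies in the first 4 columns, so rank(T) = rank([T|b]) = 2.
The system is consistent.
Free variables = (unknowns) − (rank) = 4 − 2 = 2.

2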